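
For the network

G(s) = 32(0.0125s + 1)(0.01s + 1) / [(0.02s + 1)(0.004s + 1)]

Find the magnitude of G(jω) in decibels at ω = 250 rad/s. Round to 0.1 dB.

31.9 dB

At ω = 250 rad/s:
zero (1 + j250·0.0125) = 1 + j3.125 → |·| ≈ 3.2811, ∠ ≈ 72.26°
zero (1 + j250·0.01) = 1 + j2.5 → |·| ≈ 2.6926, ∠ ≈ 68.20°
pole (1 + j250·0.02) = 1 + j5 → |·| ≈ 5.099, ∠ ≈ 78.69°
pole (1 + j250·0.004) = 1 + j1 → |·| ≈ 1.4142, ∠ ≈ 45.00°
|G| = 32 · 3.2811 · 2.6926 / (5.099 · 1.4142) ≈ 39.205
Gain = 20 log₁₀(39.205) ≈ 31.87 dB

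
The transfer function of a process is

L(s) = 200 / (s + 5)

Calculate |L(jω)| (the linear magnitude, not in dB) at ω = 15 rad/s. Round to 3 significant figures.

Substitute s = j15:
Numerator: 200 = 200 + j0
Denominator: (j15) + 5 = 5 + j15
|N| = √(200² + 0²) ≈ 200, ∠N ≈ 0.00°
|D| = √(5² + 15²) ≈ 15.811, ∠D ≈ 71.57°
|L| = 200 / 15.811 ≈ 12.649

12.6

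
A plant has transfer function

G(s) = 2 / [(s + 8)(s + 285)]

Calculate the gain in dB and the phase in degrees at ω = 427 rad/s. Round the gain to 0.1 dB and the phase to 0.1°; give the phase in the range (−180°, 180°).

At s = jω = j427:
pole (s+8): 8 + j427 → |·| = √(8²+427²) = √182393 ≈ 427.07, ∠ = arctan(427/8) ≈ 88.93°
pole (s+285): 285 + j427 → |·| = √(285²+427²) = √263554 ≈ 513.38, ∠ = arctan(427/285) ≈ 56.28°
|G| = 2 / 2.1925e+05 ≈ 9.122e-06
Gain = 20 log₁₀(9.122e-06) ≈ -100.80 dB
∠G = 0.00° − 145.21° = -145.21°

-100.8 dB, -145.2°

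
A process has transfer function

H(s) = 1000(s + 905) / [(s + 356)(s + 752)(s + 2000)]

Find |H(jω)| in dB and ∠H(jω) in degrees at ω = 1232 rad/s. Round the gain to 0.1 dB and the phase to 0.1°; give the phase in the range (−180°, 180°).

-69.1 dB, -110.4°

At s = jω = j1232:
zero (s+905): 905 + j1232 → |·| = √(905²+1232²) = √2336849 ≈ 1528.7, ∠ = arctan(1232/905) ≈ 53.70°
pole (s+356): 356 + j1232 → |·| = √(356²+1232²) = √1644560 ≈ 1282.4, ∠ = arctan(1232/356) ≈ 73.88°
pole (s+752): 752 + j1232 → |·| = √(752²+1232²) = √2083328 ≈ 1443.4, ∠ = arctan(1232/752) ≈ 58.60°
pole (s+2000): 2000 + j1232 → |·| = √(2000²+1232²) = √5517824 ≈ 2349, ∠ = arctan(1232/2000) ≈ 31.63°
|H| = 1000 · 1528.7 / 4.348e+09 ≈ 0.00035159
Gain = 20 log₁₀(0.00035159) ≈ -69.08 dB
∠H = 53.70° − 164.11° = -110.41°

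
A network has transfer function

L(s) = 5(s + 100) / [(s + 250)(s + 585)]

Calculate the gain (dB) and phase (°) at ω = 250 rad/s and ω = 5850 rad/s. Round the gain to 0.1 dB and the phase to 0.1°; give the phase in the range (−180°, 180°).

ω = 250: -44.5 dB, 0.1°; ω = 5850: -61.4 dB, -82.8°

At s = jω = j250:
zero (s+100): 100 + j250 → |·| = √(100²+250²) = √72500 ≈ 269.26, ∠ = arctan(250/100) ≈ 68.20°
pole (s+250): 250 + j250 → |·| = √(250²+250²) = √125000 ≈ 353.55, ∠ = arctan(250/250) ≈ 45.00°
pole (s+585): 585 + j250 → |·| = √(585²+250²) = √404725 ≈ 636.18, ∠ = arctan(250/585) ≈ 23.14°
|L| = 5 · 269.26 / 2.2492e+05 ≈ 0.0059857
Gain = 20 log₁₀(0.0059857) ≈ -44.46 dB
∠L = 68.20° − 68.14° = 0.06°

At s = jω = j5850:
zero (s+100): 100 + j5850 → |·| = √(100²+5850²) = √34232500 ≈ 5850.9, ∠ = arctan(5850/100) ≈ 89.02°
pole (s+250): 250 + j5850 → |·| = √(250²+5850²) = √34285000 ≈ 5855.3, ∠ = arctan(5850/250) ≈ 87.55°
pole (s+585): 585 + j5850 → |·| = √(585²+5850²) = √34564725 ≈ 5879.2, ∠ = arctan(5850/585) ≈ 84.29°
|L| = 5 · 5850.9 / 3.4424e+07 ≈ 0.00084983
Gain = 20 log₁₀(0.00084983) ≈ -61.41 dB
∠L = 89.02° − 171.84° = -82.82°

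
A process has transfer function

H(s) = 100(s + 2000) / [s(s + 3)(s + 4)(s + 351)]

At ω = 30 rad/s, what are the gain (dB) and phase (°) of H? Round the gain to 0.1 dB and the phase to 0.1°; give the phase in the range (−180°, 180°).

-33.7 dB, 99.3°

At s = jω = j30:
zero (s+2000): 2000 + j30 → |·| = √(2000²+30²) = √4000900 ≈ 2000.2, ∠ = arctan(30/2000) ≈ 0.86°
pole (s+3): 3 + j30 → |·| = √(3²+30²) = √909 ≈ 30.15, ∠ = arctan(30/3) ≈ 84.29°
pole (s+4): 4 + j30 → |·| = √(4²+30²) = √916 ≈ 30.265, ∠ = arctan(30/4) ≈ 82.41°
pole (s+351): 351 + j30 → |·| = √(351²+30²) = √124101 ≈ 352.28, ∠ = arctan(30/351) ≈ 4.89°
pole at origin: |s| = 30, ∠ = 90.00° (in denominator)
|H| = 100 · 2000.2 / 9.6436e+06 ≈ 0.020741
Gain = 20 log₁₀(0.020741) ≈ -33.66 dB
∠H = 0.86° − 261.59° = -260.73° ≡ 99.27° (principal value)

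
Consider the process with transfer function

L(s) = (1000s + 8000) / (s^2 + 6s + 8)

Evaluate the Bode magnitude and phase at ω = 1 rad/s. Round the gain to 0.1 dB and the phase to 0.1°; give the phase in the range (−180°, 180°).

58.8 dB, -33.5°

Substitute s = j1:
Numerator: 1000(j1) + 8000 = 8000 + j1000
Denominator: (j1)^2 + 6(j1) + 8 = 7 + j6
|N| = √(8000² + 1000²) ≈ 8062.3, ∠N ≈ 7.13°
|D| = √(7² + 6²) ≈ 9.2195, ∠D ≈ 40.60°
|L| = 8062.3 / 9.2195 ≈ 874.48
Gain = 20 log₁₀(874.48) ≈ 58.83 dB
∠L = 7.13° − 40.60° = -33.47°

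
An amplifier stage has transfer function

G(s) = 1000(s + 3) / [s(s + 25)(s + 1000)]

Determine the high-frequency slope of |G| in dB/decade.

-40 dB/decade

Each pole contributes −20 dB/decade at high frequency; each zero contributes +20 dB/decade.
Net: 1 zero(s) − 3 pole(s) → -40 dB/decade.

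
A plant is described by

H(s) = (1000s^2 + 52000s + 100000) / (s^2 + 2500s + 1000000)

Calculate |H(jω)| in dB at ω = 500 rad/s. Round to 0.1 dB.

Substitute s = j500:
Numerator: 1000(j500)^2 + 52000(j500) + 100000 = -249900000 + j26000000
Denominator: (j500)^2 + 2500(j500) + 1000000 = 750000 + j1250000
|N| = √(249900000² + 26000000²) ≈ 2.5125e+08, ∠N ≈ 174.06°
|D| = √(750000² + 1250000²) ≈ 1.4577e+06, ∠D ≈ 59.04°
|H| = 2.5125e+08 / 1.4577e+06 ≈ 172.36
Gain = 20 log₁₀(172.36) ≈ 44.73 dB

44.7 dB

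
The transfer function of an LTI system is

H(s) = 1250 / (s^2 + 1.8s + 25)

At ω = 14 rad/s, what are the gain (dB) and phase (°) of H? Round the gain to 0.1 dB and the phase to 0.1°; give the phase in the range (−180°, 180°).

At s = jω = j14:
quadratic: (j14)² + 1.8·j14 + 25 = -171 + j25.2 → |·| ≈ 172.85, ∠ ≈ 171.62°
|H| = 1250 / 172.85 ≈ 7.2317
Gain = 20 log₁₀(7.2317) ≈ 17.18 dB
∠H = 0.00° − 171.62° = -171.62°

17.2 dB, -171.6°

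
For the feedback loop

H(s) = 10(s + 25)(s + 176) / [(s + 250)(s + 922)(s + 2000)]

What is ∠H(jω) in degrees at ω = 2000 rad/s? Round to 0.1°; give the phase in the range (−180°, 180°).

At s = jω = j2000:
zero (s+25): 25 + j2000 → |·| = √(25²+2000²) = √4000625 ≈ 2000.2, ∠ = arctan(2000/25) ≈ 89.28°
zero (s+176): 176 + j2000 → |·| = √(176²+2000²) = √4030976 ≈ 2007.7, ∠ = arctan(2000/176) ≈ 84.97°
pole (s+250): 250 + j2000 → |·| = √(250²+2000²) = √4062500 ≈ 2015.6, ∠ = arctan(2000/250) ≈ 82.87°
pole (s+922): 922 + j2000 → |·| = √(922²+2000²) = √4850084 ≈ 2202.3, ∠ = arctan(2000/922) ≈ 65.25°
pole (s+2000): 2000 + j2000 → |·| = √(2000²+2000²) = √8000000 ≈ 2828.4, ∠ = arctan(2000/2000) ≈ 45.00°
∠H = 174.25° − 193.12° = -18.87°

-18.9°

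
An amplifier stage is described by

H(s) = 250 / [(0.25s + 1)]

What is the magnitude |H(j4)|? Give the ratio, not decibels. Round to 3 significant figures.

177

At ω = 4 rad/s:
pole (1 + j4·0.25) = 1 + j1 → |·| ≈ 1.4142, ∠ ≈ 45.00°
|H| = 250 · 1 / (1.4142) ≈ 176.78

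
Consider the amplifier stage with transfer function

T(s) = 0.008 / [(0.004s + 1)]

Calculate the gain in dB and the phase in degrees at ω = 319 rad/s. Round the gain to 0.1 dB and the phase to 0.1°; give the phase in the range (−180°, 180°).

-46.1 dB, -51.9°

At ω = 319 rad/s:
pole (1 + j319·0.004) = 1 + j1.276 → |·| ≈ 1.6212, ∠ ≈ 51.91°
|T| = 0.008 · 1 / (1.6212) ≈ 0.0049346
Gain = 20 log₁₀(0.0049346) ≈ -46.13 dB
∠T = (0°) − (51.91°) = -51.91°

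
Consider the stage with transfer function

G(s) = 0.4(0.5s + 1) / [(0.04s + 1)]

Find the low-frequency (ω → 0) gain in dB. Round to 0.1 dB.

G(0) = 0.4 · 1 / 1 = 0.4
20 log₁₀(0.4) ≈ -7.96 dB

-8.0 dB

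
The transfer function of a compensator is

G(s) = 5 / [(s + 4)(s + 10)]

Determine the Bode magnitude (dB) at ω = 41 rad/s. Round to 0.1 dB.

-50.8 dB

At s = jω = j41:
pole (s+4): 4 + j41 → |·| = √(4²+41²) = √1697 ≈ 41.195, ∠ = arctan(41/4) ≈ 84.43°
pole (s+10): 10 + j41 → |·| = √(10²+41²) = √1781 ≈ 42.202, ∠ = arctan(41/10) ≈ 76.29°
|G| = 5 / 1738.5 ≈ 0.002876
Gain = 20 log₁₀(0.002876) ≈ -50.82 dB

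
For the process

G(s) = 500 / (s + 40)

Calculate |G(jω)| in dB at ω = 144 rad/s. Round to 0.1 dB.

10.5 dB

At s = jω = j144:
pole (s+40): 40 + j144 → |·| = √(40²+144²) = √22336 ≈ 149.45, ∠ = arctan(144/40) ≈ 74.48°
|G| = 500 / 149.45 ≈ 3.3456
Gain = 20 log₁₀(3.3456) ≈ 10.49 dB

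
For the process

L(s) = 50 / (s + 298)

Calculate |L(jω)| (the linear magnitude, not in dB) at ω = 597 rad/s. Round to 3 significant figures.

At s = jω = j597:
pole (s+298): 298 + j597 → |·| = √(298²+597²) = √445213 ≈ 667.24, ∠ = arctan(597/298) ≈ 63.47°
|L| = 50 / 667.24 ≈ 0.074936

0.0749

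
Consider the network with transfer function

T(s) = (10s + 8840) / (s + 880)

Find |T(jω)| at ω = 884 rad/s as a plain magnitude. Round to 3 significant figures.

Substitute s = j884:
Numerator: 10(j884) + 8840 = 8840 + j8840
Denominator: (j884) + 880 = 880 + j884
|N| = √(8840² + 8840²) ≈ 12502, ∠N ≈ 45.00°
|D| = √(880² + 884²) ≈ 1247.3, ∠D ≈ 45.13°
|T| = 12502 / 1247.3 ≈ 10.023

10.0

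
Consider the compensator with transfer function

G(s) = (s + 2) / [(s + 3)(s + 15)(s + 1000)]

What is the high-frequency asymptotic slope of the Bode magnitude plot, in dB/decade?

Each pole contributes −20 dB/decade at high frequency; each zero contributes +20 dB/decade.
Net: 1 zero(s) − 3 pole(s) → -40 dB/decade.

-40 dB/decade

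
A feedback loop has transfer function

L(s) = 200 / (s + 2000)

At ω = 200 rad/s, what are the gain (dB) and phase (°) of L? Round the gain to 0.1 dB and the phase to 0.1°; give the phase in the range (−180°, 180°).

-20.0 dB, -5.7°

At s = jω = j200:
pole (s+2000): 2000 + j200 → |·| = √(2000²+200²) = √4040000 ≈ 2010, ∠ = arctan(200/2000) ≈ 5.71°
|L| = 200 / 2010 ≈ 0.099502
Gain = 20 log₁₀(0.099502) ≈ -20.04 dB
∠L = 0.00° − 5.71° = -5.71°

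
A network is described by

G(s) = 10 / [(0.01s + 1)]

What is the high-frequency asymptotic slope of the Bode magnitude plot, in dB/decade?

-20 dB/decade

Each pole contributes −20 dB/decade at high frequency; each zero contributes +20 dB/decade.
Net: 0 zero(s) − 1 pole(s) → -20 dB/decade.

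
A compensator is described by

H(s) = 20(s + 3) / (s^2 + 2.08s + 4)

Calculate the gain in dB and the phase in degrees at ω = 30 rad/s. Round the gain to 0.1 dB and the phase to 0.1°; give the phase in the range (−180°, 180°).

At s = jω = j30:
zero (s+3): 3 + j30 → |·| = √(3²+30²) = √909 ≈ 30.15, ∠ = arctan(30/3) ≈ 84.29°
quadratic: (j30)² + 2.08·j30 + 4 = -896 + j62.4 → |·| ≈ 898.17, ∠ ≈ 176.02°
|H| = 20 · 30.15 / 898.17 ≈ 0.67137
Gain = 20 log₁₀(0.67137) ≈ -3.46 dB
∠H = 84.29° − 176.02° = -91.73°

-3.5 dB, -91.7°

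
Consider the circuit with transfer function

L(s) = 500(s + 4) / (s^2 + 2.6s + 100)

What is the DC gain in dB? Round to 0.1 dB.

26.0 dB

L(0) = 500·4 / 100 = 20
20 log₁₀(20) ≈ 26.02 dB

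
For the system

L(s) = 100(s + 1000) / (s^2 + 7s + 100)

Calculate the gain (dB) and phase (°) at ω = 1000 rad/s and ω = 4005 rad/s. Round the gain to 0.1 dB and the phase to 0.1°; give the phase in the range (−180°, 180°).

At s = jω = j1000:
zero (s+1000): 1000 + j1000 → |·| = √(1000²+1000²) = √2000000 ≈ 1414.2, ∠ = arctan(1000/1000) ≈ 45.00°
quadratic: (j1000)² + 7·j1000 + 100 = -999900 + j7000 → |·| ≈ 9.9992e+05, ∠ ≈ 179.60°
|L| = 100 · 1414.2 / 9.9992e+05 ≈ 0.14143
Gain = 20 log₁₀(0.14143) ≈ -16.99 dB
∠L = 45.00° − 179.60° = -134.60°

At s = jω = j4005:
zero (s+1000): 1000 + j4005 → |·| = √(1000²+4005²) = √17040025 ≈ 4128, ∠ = arctan(4005/1000) ≈ 75.98°
quadratic: (j4005)² + 7·j4005 + 100 = -16039925 + j28035 → |·| ≈ 1.604e+07, ∠ ≈ 179.90°
|L| = 100 · 4128 / 1.604e+07 ≈ 0.025736
Gain = 20 log₁₀(0.025736) ≈ -31.79 dB
∠L = 75.98° − 179.90° = -103.92°

ω = 1000: -17.0 dB, -134.6°; ω = 4005: -31.8 dB, -103.9°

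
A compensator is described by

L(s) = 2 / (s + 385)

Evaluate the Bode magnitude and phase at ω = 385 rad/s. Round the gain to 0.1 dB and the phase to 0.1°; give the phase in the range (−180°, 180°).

-48.7 dB, -45.0°

At s = jω = j385:
pole (s+385): 385 + j385 → |·| = √(385²+385²) = √296450 ≈ 544.47, ∠ = arctan(385/385) ≈ 45.00°
|L| = 2 / 544.47 ≈ 0.0036733
Gain = 20 log₁₀(0.0036733) ≈ -48.70 dB
∠L = 0.00° − 45.00° = -45.00°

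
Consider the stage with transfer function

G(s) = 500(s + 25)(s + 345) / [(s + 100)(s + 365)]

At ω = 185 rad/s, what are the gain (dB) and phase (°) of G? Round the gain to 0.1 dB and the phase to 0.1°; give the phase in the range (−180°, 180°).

52.6 dB, 22.0°

At s = jω = j185:
zero (s+25): 25 + j185 → |·| = √(25²+185²) = √34850 ≈ 186.68, ∠ = arctan(185/25) ≈ 82.30°
zero (s+345): 345 + j185 → |·| = √(345²+185²) = √153250 ≈ 391.47, ∠ = arctan(185/345) ≈ 28.20°
pole (s+100): 100 + j185 → |·| = √(100²+185²) = √44225 ≈ 210.3, ∠ = arctan(185/100) ≈ 61.61°
pole (s+365): 365 + j185 → |·| = √(365²+185²) = √167450 ≈ 409.21, ∠ = arctan(185/365) ≈ 26.88°
|G| = 500 · 73080 / 86057 ≈ 424.6
Gain = 20 log₁₀(424.6) ≈ 52.56 dB
∠G = 110.50° − 88.49° = 22.01°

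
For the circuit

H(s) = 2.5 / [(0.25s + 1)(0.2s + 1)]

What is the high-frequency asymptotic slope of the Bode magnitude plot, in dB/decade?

Each pole contributes −20 dB/decade at high frequency; each zero contributes +20 dB/decade.
Net: 0 zero(s) − 2 pole(s) → -40 dB/decade.

-40 dB/decade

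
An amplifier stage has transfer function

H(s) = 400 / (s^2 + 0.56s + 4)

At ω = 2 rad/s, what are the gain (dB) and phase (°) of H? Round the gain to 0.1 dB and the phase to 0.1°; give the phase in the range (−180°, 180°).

51.1 dB, -90.0°

At s = jω = j2:
quadratic: (j2)² + 0.56·j2 + 4 = 0 + j1.12 → |·| ≈ 1.12, ∠ ≈ 90.00°
|H| = 400 / 1.12 ≈ 357.14
Gain = 20 log₁₀(357.14) ≈ 51.06 dB
∠H = 0.00° − 90.00° = -90.00°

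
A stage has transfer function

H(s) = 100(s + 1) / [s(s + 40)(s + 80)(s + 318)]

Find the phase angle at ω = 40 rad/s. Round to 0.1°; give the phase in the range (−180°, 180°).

-80.2°

At s = jω = j40:
zero (s+1): 1 + j40 → |·| = √(1²+40²) = √1601 ≈ 40.012, ∠ = arctan(40/1) ≈ 88.57°
pole (s+40): 40 + j40 → |·| = √(40²+40²) = √3200 ≈ 56.569, ∠ = arctan(40/40) ≈ 45.00°
pole (s+80): 80 + j40 → |·| = √(80²+40²) = √8000 ≈ 89.443, ∠ = arctan(40/80) ≈ 26.57°
pole (s+318): 318 + j40 → |·| = √(318²+40²) = √102724 ≈ 320.51, ∠ = arctan(40/318) ≈ 7.17°
pole at origin: |s| = 40, ∠ = 90.00° (in denominator)
∠H = 88.57° − 168.74° = -80.17°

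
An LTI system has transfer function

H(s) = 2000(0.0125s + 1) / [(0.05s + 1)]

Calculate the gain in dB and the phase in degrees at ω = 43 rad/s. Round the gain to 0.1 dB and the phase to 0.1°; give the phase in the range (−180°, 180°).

At ω = 43 rad/s:
zero (1 + j43·0.0125) = 1 + j0.5375 → |·| ≈ 1.1353, ∠ ≈ 28.26°
pole (1 + j43·0.05) = 1 + j2.15 → |·| ≈ 2.3712, ∠ ≈ 65.06°
|H| = 2000 · 1.1353 / (2.3712) ≈ 957.57
Gain = 20 log₁₀(957.57) ≈ 59.62 dB
∠H = (28.26°) − (65.06°) = -36.80°

59.6 dB, -36.8°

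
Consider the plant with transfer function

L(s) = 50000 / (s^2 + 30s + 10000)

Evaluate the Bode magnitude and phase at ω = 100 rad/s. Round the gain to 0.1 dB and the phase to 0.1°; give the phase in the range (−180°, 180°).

At s = jω = j100:
quadratic: (j100)² + 30·j100 + 10000 = 0 + j3000 → |·| ≈ 3000, ∠ ≈ 90.00°
|L| = 50000 / 3000 ≈ 16.667
Gain = 20 log₁₀(16.667) ≈ 24.44 dB
∠L = 0.00° − 90.00° = -90.00°

24.4 dB, -90.0°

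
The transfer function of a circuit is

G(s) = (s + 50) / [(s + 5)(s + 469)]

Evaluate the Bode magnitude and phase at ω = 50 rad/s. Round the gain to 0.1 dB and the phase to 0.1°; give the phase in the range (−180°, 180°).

-50.5 dB, -45.4°

At s = jω = j50:
zero (s+50): 50 + j50 → |·| = √(50²+50²) = √5000 ≈ 70.711, ∠ = arctan(50/50) ≈ 45.00°
pole (s+5): 5 + j50 → |·| = √(5²+50²) = √2525 ≈ 50.249, ∠ = arctan(50/5) ≈ 84.29°
pole (s+469): 469 + j50 → |·| = √(469²+50²) = √222461 ≈ 471.66, ∠ = arctan(50/469) ≈ 6.09°
|G| = 1 · 70.711 / 23700 ≈ 0.0029836
Gain = 20 log₁₀(0.0029836) ≈ -50.51 dB
∠G = 45.00° − 90.38° = -45.38°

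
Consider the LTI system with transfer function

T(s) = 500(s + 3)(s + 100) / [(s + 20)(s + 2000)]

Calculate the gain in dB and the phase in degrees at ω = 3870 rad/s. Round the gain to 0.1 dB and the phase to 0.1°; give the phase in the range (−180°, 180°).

At s = jω = j3870:
zero (s+3): 3 + j3870 → |·| = √(3²+3870²) = √14976909 ≈ 3870, ∠ = arctan(3870/3) ≈ 89.96°
zero (s+100): 100 + j3870 → |·| = √(100²+3870²) = √14986900 ≈ 3871.3, ∠ = arctan(3870/100) ≈ 88.52°
pole (s+20): 20 + j3870 → |·| = √(20²+3870²) = √14977300 ≈ 3870.1, ∠ = arctan(3870/20) ≈ 89.70°
pole (s+2000): 2000 + j3870 → |·| = √(2000²+3870²) = √18976900 ≈ 4356.2, ∠ = arctan(3870/2000) ≈ 62.67°
|T| = 500 · 1.4982e+07 / 1.6859e+07 ≈ 444.33
Gain = 20 log₁₀(444.33) ≈ 52.95 dB
∠T = 178.48° − 152.37° = 26.11°

53.0 dB, 26.1°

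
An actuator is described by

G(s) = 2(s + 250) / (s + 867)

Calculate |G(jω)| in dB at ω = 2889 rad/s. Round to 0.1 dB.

5.7 dB

At s = jω = j2889:
zero (s+250): 250 + j2889 → |·| = √(250²+2889²) = √8408821 ≈ 2899.8, ∠ = arctan(2889/250) ≈ 85.05°
pole (s+867): 867 + j2889 → |·| = √(867²+2889²) = √9098010 ≈ 3016.3, ∠ = arctan(2889/867) ≈ 73.30°
|G| = 2 · 2899.8 / 3016.3 ≈ 1.9228
Gain = 20 log₁₀(1.9228) ≈ 5.68 dB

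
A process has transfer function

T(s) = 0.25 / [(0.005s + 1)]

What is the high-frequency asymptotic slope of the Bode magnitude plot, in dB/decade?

-20 dB/decade

Each pole contributes −20 dB/decade at high frequency; each zero contributes +20 dB/decade.
Net: 0 zero(s) − 1 pole(s) → -20 dB/decade.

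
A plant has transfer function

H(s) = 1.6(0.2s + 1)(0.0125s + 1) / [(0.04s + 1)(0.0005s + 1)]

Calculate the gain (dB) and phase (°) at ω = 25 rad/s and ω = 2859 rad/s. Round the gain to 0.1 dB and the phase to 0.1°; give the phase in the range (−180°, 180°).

At ω = 25 rad/s:
zero (1 + j25·0.2) = 1 + j5 → |·| ≈ 5.099, ∠ ≈ 78.69°
zero (1 + j25·0.0125) = 1 + j0.3125 → |·| ≈ 1.0477, ∠ ≈ 17.35°
pole (1 + j25·0.04) = 1 + j1 → |·| ≈ 1.4142, ∠ ≈ 45.00°
pole (1 + j25·0.0005) = 1 + j0.0125 → |·| ≈ 1.0001, ∠ ≈ 0.72°
|H| = 1.6 · 5.099 · 1.0477 / (1.4142 · 1.0001) ≈ 6.0435
Gain = 20 log₁₀(6.0435) ≈ 15.63 dB
∠H = (78.69° + 17.35°) − (45.00° + 0.72°) = 50.32°

At ω = 2859 rad/s:
zero (1 + j2859·0.2) = 1 + j571.8 → |·| ≈ 571.8, ∠ ≈ 89.90°
zero (1 + j2859·0.0125) = 1 + j35.7375 → |·| ≈ 35.751, ∠ ≈ 88.40°
pole (1 + j2859·0.04) = 1 + j114.36 → |·| ≈ 114.36, ∠ ≈ 89.50°
pole (1 + j2859·0.0005) = 1 + j1.4295 → |·| ≈ 1.7446, ∠ ≈ 55.03°
|H| = 1.6 · 571.8 · 35.751 / (114.36 · 1.7446) ≈ 163.94
Gain = 20 log₁₀(163.94) ≈ 44.29 dB
∠H = (89.90° + 88.40°) − (89.50° + 55.03°) = 33.77°

ω = 25: 15.6 dB, 50.3°; ω = 2859: 44.3 dB, 33.8°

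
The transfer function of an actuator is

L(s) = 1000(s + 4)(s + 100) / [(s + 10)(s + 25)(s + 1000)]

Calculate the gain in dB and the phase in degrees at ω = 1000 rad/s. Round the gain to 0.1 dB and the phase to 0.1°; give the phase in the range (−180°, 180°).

At s = jω = j1000:
zero (s+4): 4 + j1000 → |·| = √(4²+1000²) = √1000016 ≈ 1000, ∠ = arctan(1000/4) ≈ 89.77°
zero (s+100): 100 + j1000 → |·| = √(100²+1000²) = √1010000 ≈ 1005, ∠ = arctan(1000/100) ≈ 84.29°
pole (s+10): 10 + j1000 → |·| = √(10²+1000²) = √1000100 ≈ 1000, ∠ = arctan(1000/10) ≈ 89.43°
pole (s+25): 25 + j1000 → |·| = √(25²+1000²) = √1000625 ≈ 1000.3, ∠ = arctan(1000/25) ≈ 88.57°
pole (s+1000): 1000 + j1000 → |·| = √(1000²+1000²) = √2000000 ≈ 1414.2, ∠ = arctan(1000/1000) ≈ 45.00°
|L| = 1000 · 1.005e+06 / 1.4146e+09 ≈ 0.71045
Gain = 20 log₁₀(0.71045) ≈ -2.97 dB
∠L = 174.06° − 223.00° = -48.94°

-3.0 dB, -48.9°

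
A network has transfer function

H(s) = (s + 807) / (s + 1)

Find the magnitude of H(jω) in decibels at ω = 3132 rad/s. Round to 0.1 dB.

0.3 dB

Substitute s = j3132:
Numerator: (j3132) + 807 = 807 + j3132
Denominator: (j3132) + 1 = 1 + j3132
|N| = √(807² + 3132²) ≈ 3234.3, ∠N ≈ 75.55°
|D| = √(1² + 3132²) ≈ 3132, ∠D ≈ 89.98°
|H| = 3234.3 / 3132 ≈ 1.0327
Gain = 20 log₁₀(1.0327) ≈ 0.28 dB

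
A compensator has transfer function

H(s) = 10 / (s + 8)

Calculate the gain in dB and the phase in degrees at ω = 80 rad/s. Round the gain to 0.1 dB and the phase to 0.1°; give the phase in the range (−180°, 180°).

At s = jω = j80:
pole (s+8): 8 + j80 → |·| = √(8²+80²) = √6464 ≈ 80.399, ∠ = arctan(80/8) ≈ 84.29°
|H| = 10 / 80.399 ≈ 0.12438
Gain = 20 log₁₀(0.12438) ≈ -18.10 dB
∠H = 0.00° − 84.29° = -84.29°

-18.1 dB, -84.3°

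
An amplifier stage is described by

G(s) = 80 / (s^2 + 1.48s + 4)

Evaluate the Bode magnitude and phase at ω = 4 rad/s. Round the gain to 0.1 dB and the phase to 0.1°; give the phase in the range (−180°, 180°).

At s = jω = j4:
quadratic: (j4)² + 1.48·j4 + 4 = -12 + j5.92 → |·| ≈ 13.381, ∠ ≈ 153.74°
|G| = 80 / 13.381 ≈ 5.9786
Gain = 20 log₁₀(5.9786) ≈ 15.53 dB
∠G = 0.00° − 153.74° = -153.74°

15.5 dB, -153.7°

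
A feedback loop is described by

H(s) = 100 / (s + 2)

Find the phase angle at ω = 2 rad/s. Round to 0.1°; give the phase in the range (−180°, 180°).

-45.0°

Substitute s = j2:
Numerator: 100 = 100 + j0
Denominator: (j2) + 2 = 2 + j2
|N| = √(100² + 0²) ≈ 100, ∠N ≈ 0.00°
|D| = √(2² + 2²) ≈ 2.8284, ∠D ≈ 45.00°
∠H = 0.00° − 45.00° = -45.00°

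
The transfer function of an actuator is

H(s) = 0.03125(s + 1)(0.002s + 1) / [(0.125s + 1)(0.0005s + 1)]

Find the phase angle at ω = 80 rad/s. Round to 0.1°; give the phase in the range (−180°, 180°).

At ω = 80 rad/s:
zero (1 + j80·1) = 1 + j80 → |·| ≈ 80.006, ∠ ≈ 89.28°
zero (1 + j80·0.002) = 1 + j0.16 → |·| ≈ 1.0127, ∠ ≈ 9.09°
pole (1 + j80·0.125) = 1 + j10 → |·| ≈ 10.05, ∠ ≈ 84.29°
pole (1 + j80·0.0005) = 1 + j0.04 → |·| ≈ 1.0008, ∠ ≈ 2.29°
∠H = (89.28° + 9.09°) − (84.29° + 2.29°) = 11.79°

11.8°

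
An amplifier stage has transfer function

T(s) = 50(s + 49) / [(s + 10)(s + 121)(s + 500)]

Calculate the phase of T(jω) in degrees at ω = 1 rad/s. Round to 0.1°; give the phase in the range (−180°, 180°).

At s = jω = j1:
zero (s+49): 49 + j1 → |·| = √(49²+1²) = √2402 ≈ 49.01, ∠ = arctan(1/49) ≈ 1.17°
pole (s+10): 10 + j1 → |·| = √(10²+1²) = √101 ≈ 10.05, ∠ = arctan(1/10) ≈ 5.71°
pole (s+121): 121 + j1 → |·| = √(121²+1²) = √14642 ≈ 121, ∠ = arctan(1/121) ≈ 0.47°
pole (s+500): 500 + j1 → |·| = √(500²+1²) = √250001 ≈ 500, ∠ = arctan(1/500) ≈ 0.11°
∠T = 1.17° − 6.29° = -5.12°

-5.1°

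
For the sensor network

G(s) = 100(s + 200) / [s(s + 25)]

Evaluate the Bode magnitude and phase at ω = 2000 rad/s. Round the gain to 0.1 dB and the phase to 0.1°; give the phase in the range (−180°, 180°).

At s = jω = j2000:
zero (s+200): 200 + j2000 → |·| = √(200²+2000²) = √4040000 ≈ 2010, ∠ = arctan(2000/200) ≈ 84.29°
pole (s+25): 25 + j2000 → |·| = √(25²+2000²) = √4000625 ≈ 2000.2, ∠ = arctan(2000/25) ≈ 89.28°
pole at origin: |s| = 2000, ∠ = 90.00° (in denominator)
|G| = 100 · 2010 / 4.0004e+06 ≈ 0.050245
Gain = 20 log₁₀(0.050245) ≈ -25.98 dB
∠G = 84.29° − 179.28° = -94.99°

-26.0 dB, -95.0°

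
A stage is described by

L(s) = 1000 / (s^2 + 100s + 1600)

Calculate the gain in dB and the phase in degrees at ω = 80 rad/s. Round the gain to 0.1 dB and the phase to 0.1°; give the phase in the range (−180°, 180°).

Substitute s = j80:
Numerator: 1000 = 1000 + j0
Denominator: (j80)^2 + 100(j80) + 1600 = -4800 + j8000
|N| = √(1000² + 0²) ≈ 1000, ∠N ≈ 0.00°
|D| = √(4800² + 8000²) ≈ 9329.5, ∠D ≈ 120.96°
|L| = 1000 / 9329.5 ≈ 0.10719
Gain = 20 log₁₀(0.10719) ≈ -19.40 dB
∠L = 0.00° − 120.96° = -120.96°

-19.4 dB, -121.0°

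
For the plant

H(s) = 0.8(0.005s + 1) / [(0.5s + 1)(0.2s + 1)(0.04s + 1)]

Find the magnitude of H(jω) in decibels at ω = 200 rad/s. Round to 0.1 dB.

At ω = 200 rad/s:
zero (1 + j200·0.005) = 1 + j1 → |·| ≈ 1.4142, ∠ ≈ 45.00°
pole (1 + j200·0.5) = 1 + j100 → |·| ≈ 100, ∠ ≈ 89.43°
pole (1 + j200·0.2) = 1 + j40 → |·| ≈ 40.012, ∠ ≈ 88.57°
pole (1 + j200·0.04) = 1 + j8 → |·| ≈ 8.0623, ∠ ≈ 82.87°
|H| = 0.8 · 1.4142 / (100 · 40.012 · 8.0623) ≈ 3.5071e-05
Gain = 20 log₁₀(3.5071e-05) ≈ -89.10 dB

-89.1 dB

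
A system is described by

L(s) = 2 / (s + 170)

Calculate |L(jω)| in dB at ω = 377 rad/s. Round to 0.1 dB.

-46.3 dB

At s = jω = j377:
pole (s+170): 170 + j377 → |·| = √(170²+377²) = √171029 ≈ 413.56, ∠ = arctan(377/170) ≈ 65.73°
|L| = 2 / 413.56 ≈ 0.0048361
Gain = 20 log₁₀(0.0048361) ≈ -46.31 dB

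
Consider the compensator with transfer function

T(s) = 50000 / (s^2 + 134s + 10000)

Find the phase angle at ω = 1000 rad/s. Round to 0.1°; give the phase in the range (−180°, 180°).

-172.3°

At s = jω = j1000:
quadratic: (j1000)² + 134·j1000 + 10000 = -990000 + j134000 → |·| ≈ 9.9903e+05, ∠ ≈ 172.29°
∠T = 0.00° − 172.29° = -172.29°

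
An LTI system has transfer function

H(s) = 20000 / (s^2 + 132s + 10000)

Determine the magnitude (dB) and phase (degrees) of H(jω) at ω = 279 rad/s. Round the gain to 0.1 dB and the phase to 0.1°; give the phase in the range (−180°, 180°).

-11.7 dB, -151.5°

At s = jω = j279:
quadratic: (j279)² + 132·j279 + 10000 = -67841 + j36828 → |·| ≈ 77193, ∠ ≈ 151.50°
|H| = 20000 / 77193 ≈ 0.25909
Gain = 20 log₁₀(0.25909) ≈ -11.73 dB
∠H = 0.00° − 151.50° = -151.50°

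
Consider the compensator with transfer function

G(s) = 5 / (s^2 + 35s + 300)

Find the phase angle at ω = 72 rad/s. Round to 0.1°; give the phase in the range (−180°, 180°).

-152.7°

Substitute s = j72:
Numerator: 5 = 5 + j0
Denominator: (j72)^2 + 35(j72) + 300 = -4884 + j2520
|N| = √(5² + 0²) ≈ 5, ∠N ≈ 0.00°
|D| = √(4884² + 2520²) ≈ 5495.8, ∠D ≈ 152.71°
∠G = 0.00° − 152.71° = -152.71°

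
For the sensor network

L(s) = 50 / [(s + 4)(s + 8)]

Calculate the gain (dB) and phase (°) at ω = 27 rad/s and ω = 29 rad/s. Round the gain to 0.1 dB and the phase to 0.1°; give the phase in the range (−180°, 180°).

ω = 27: -23.7 dB, -155.1°; ω = 29: -24.9 dB, -156.7°

At s = jω = j27:
pole (s+4): 4 + j27 → |·| = √(4²+27²) = √745 ≈ 27.295, ∠ = arctan(27/4) ≈ 81.57°
pole (s+8): 8 + j27 → |·| = √(8²+27²) = √793 ≈ 28.16, ∠ = arctan(27/8) ≈ 73.50°
|L| = 50 / 768.63 ≈ 0.065051
Gain = 20 log₁₀(0.065051) ≈ -23.73 dB
∠L = 0.00° − 155.07° = -155.07°

At s = jω = j29:
pole (s+4): 4 + j29 → |·| = √(4²+29²) = √857 ≈ 29.275, ∠ = arctan(29/4) ≈ 82.15°
pole (s+8): 8 + j29 → |·| = √(8²+29²) = √905 ≈ 30.083, ∠ = arctan(29/8) ≈ 74.58°
|L| = 50 / 880.68 ≈ 0.056774
Gain = 20 log₁₀(0.056774) ≈ -24.92 dB
∠L = 0.00° − 156.73° = -156.73°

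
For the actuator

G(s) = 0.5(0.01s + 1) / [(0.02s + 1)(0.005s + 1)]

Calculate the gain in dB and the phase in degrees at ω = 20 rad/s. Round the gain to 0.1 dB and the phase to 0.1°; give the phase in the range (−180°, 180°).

At ω = 20 rad/s:
zero (1 + j20·0.01) = 1 + j0.2 → |·| ≈ 1.0198, ∠ ≈ 11.31°
pole (1 + j20·0.02) = 1 + j0.4 → |·| ≈ 1.077, ∠ ≈ 21.80°
pole (1 + j20·0.005) = 1 + j0.1 → |·| ≈ 1.005, ∠ ≈ 5.71°
|G| = 0.5 · 1.0198 / (1.077 · 1.005) ≈ 0.47109
Gain = 20 log₁₀(0.47109) ≈ -6.54 dB
∠G = (11.31°) − (21.80° + 5.71°) = -16.20°

-6.5 dB, -16.2°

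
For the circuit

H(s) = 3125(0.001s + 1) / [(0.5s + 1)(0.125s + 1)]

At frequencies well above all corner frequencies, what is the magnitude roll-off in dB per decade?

Each pole contributes −20 dB/decade at high frequency; each zero contributes +20 dB/decade.
Net: 1 zero(s) − 2 pole(s) → -20 dB/decade.

-20 dB/decade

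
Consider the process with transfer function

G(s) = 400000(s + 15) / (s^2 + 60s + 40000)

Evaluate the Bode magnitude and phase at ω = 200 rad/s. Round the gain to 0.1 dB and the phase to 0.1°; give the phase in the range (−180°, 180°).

At s = jω = j200:
zero (s+15): 15 + j200 → |·| = √(15²+200²) = √40225 ≈ 200.56, ∠ = arctan(200/15) ≈ 85.71°
quadratic: (j200)² + 60·j200 + 40000 = 0 + j12000 → |·| ≈ 12000, ∠ ≈ 90.00°
|G| = 400000 · 200.56 / 12000 ≈ 6685.3
Gain = 20 log₁₀(6685.3) ≈ 76.50 dB
∠G = 85.71° − 90.00° = -4.29°

76.5 dB, -4.3°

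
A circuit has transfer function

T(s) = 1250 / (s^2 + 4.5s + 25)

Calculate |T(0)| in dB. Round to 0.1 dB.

T(0) = 1250 / 25 = 50
20 log₁₀(50) ≈ 33.98 dB

34.0 dB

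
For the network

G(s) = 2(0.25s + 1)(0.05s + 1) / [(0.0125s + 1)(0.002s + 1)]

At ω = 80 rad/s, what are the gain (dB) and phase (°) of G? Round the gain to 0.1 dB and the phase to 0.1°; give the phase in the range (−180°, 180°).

41.2 dB, 109.0°

At ω = 80 rad/s:
zero (1 + j80·0.25) = 1 + j20 → |·| ≈ 20.025, ∠ ≈ 87.14°
zero (1 + j80·0.05) = 1 + j4 → |·| ≈ 4.1231, ∠ ≈ 75.96°
pole (1 + j80·0.0125) = 1 + j1 → |·| ≈ 1.4142, ∠ ≈ 45.00°
pole (1 + j80·0.002) = 1 + j0.16 → |·| ≈ 1.0127, ∠ ≈ 9.09°
|G| = 2 · 20.025 · 4.1231 / (1.4142 · 1.0127) ≈ 115.3
Gain = 20 log₁₀(115.3) ≈ 41.24 dB
∠G = (87.14° + 75.96°) − (45.00° + 9.09°) = 109.01°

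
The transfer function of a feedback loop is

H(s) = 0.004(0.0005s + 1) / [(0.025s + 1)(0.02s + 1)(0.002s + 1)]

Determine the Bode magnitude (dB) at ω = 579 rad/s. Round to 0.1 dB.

At ω = 579 rad/s:
zero (1 + j579·0.0005) = 1 + j0.2895 → |·| ≈ 1.0411, ∠ ≈ 16.15°
pole (1 + j579·0.025) = 1 + j14.475 → |·| ≈ 14.51, ∠ ≈ 86.05°
pole (1 + j579·0.02) = 1 + j11.58 → |·| ≈ 11.623, ∠ ≈ 85.06°
pole (1 + j579·0.002) = 1 + j1.158 → |·| ≈ 1.53, ∠ ≈ 49.19°
|H| = 0.004 · 1.0411 / (14.51 · 11.623 · 1.53) ≈ 1.6139e-05
Gain = 20 log₁₀(1.6139e-05) ≈ -95.84 dB

-95.8 dB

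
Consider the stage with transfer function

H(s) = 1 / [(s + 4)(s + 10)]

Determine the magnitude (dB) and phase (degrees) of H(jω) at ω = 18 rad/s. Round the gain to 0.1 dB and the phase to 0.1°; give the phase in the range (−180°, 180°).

At s = jω = j18:
pole (s+4): 4 + j18 → |·| = √(4²+18²) = √340 ≈ 18.439, ∠ = arctan(18/4) ≈ 77.47°
pole (s+10): 10 + j18 → |·| = √(10²+18²) = √424 ≈ 20.591, ∠ = arctan(18/10) ≈ 60.95°
|H| = 1 / 379.68 ≈ 0.0026338
Gain = 20 log₁₀(0.0026338) ≈ -51.59 dB
∠H = 0.00° − 138.42° = -138.42°

-51.6 dB, -138.4°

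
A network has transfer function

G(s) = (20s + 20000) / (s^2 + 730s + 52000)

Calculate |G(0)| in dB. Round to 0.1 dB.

G(0) = 20000 / 52000 ≈ 0.38462
20 log₁₀(0.38462) ≈ -8.30 dB

-8.3 dB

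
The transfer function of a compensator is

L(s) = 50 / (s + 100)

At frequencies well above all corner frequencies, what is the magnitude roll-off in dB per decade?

-20 dB/decade

Each pole contributes −20 dB/decade at high frequency; each zero contributes +20 dB/decade.
Net: 0 zero(s) − 1 pole(s) → -20 dB/decade.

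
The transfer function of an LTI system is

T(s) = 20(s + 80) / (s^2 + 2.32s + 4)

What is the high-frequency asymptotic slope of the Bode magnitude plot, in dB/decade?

-20 dB/decade

Each pole contributes −20 dB/decade at high frequency; each zero contributes +20 dB/decade.
Net: 1 zero(s) − 2 pole(s) → -20 dB/decade.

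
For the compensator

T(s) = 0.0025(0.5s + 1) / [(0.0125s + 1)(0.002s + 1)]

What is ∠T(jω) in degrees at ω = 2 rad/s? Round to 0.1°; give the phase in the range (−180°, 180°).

At ω = 2 rad/s:
zero (1 + j2·0.5) = 1 + j1 → |·| ≈ 1.4142, ∠ ≈ 45.00°
pole (1 + j2·0.0125) = 1 + j0.025 → |·| ≈ 1.0003, ∠ ≈ 1.43°
pole (1 + j2·0.002) = 1 + j0.004 → |·| ≈ 1, ∠ ≈ 0.23°
∠T = (45.00°) − (1.43° + 0.23°) = 43.34°

43.3°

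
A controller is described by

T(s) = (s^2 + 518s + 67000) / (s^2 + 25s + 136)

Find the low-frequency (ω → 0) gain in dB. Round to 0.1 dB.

T(0) = 67000 / 136 ≈ 492.65
20 log₁₀(492.65) ≈ 53.85 dB

53.9 dB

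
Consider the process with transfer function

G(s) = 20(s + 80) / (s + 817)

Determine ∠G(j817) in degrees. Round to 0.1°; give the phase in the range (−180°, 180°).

39.4°

At s = jω = j817:
zero (s+80): 80 + j817 → |·| = √(80²+817²) = √673889 ≈ 820.91, ∠ = arctan(817/80) ≈ 84.41°
pole (s+817): 817 + j817 → |·| = √(817²+817²) = √1334978 ≈ 1155.4, ∠ = arctan(817/817) ≈ 45.00°
∠G = 84.41° − 45.00° = 39.41°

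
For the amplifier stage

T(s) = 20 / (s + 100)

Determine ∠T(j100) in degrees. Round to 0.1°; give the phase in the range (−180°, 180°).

-45.0°

At s = jω = j100:
pole (s+100): 100 + j100 → |·| = √(100²+100²) = √20000 ≈ 141.42, ∠ = arctan(100/100) ≈ 45.00°
∠T = 0.00° − 45.00° = -45.00°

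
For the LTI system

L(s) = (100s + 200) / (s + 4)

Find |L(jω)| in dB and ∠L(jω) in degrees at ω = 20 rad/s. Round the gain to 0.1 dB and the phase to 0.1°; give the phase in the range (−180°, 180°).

Substitute s = j20:
Numerator: 100(j20) + 200 = 200 + j2000
Denominator: (j20) + 4 = 4 + j20
|N| = √(200² + 2000²) ≈ 2010, ∠N ≈ 84.29°
|D| = √(4² + 20²) ≈ 20.396, ∠D ≈ 78.69°
|L| = 2010 / 20.396 ≈ 98.549
Gain = 20 log₁₀(98.549) ≈ 39.87 dB
∠L = 84.29° − 78.69° = 5.60°

39.9 dB, 5.6°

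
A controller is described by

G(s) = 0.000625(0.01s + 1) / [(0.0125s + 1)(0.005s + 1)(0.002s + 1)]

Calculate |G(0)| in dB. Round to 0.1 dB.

-64.1 dB

G(0) = 0.000625 · 1 / 1 = 0.000625
20 log₁₀(0.000625) ≈ -64.08 dB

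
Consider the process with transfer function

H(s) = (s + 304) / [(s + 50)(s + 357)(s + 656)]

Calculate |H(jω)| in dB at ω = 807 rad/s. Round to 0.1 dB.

-118.7 dB

At s = jω = j807:
zero (s+304): 304 + j807 → |·| = √(304²+807²) = √743665 ≈ 862.36, ∠ = arctan(807/304) ≈ 69.36°
pole (s+50): 50 + j807 → |·| = √(50²+807²) = √653749 ≈ 808.55, ∠ = arctan(807/50) ≈ 86.45°
pole (s+357): 357 + j807 → |·| = √(357²+807²) = √778698 ≈ 882.44, ∠ = arctan(807/357) ≈ 66.14°
pole (s+656): 656 + j807 → |·| = √(656²+807²) = √1081585 ≈ 1040, ∠ = arctan(807/656) ≈ 50.89°
|H| = 1 · 862.36 / 7.4204e+08 ≈ 1.1621e-06
Gain = 20 log₁₀(1.1621e-06) ≈ -118.70 dB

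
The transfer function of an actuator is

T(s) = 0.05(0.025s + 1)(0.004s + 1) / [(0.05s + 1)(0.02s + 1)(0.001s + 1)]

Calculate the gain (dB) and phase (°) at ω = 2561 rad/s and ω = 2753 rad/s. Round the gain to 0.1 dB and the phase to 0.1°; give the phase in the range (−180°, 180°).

ω = 2561: -54.8 dB, -73.6°; ω = 2753: -55.3 dB, -74.6°

At ω = 2561 rad/s:
zero (1 + j2561·0.025) = 1 + j64.025 → |·| ≈ 64.033, ∠ ≈ 89.11°
zero (1 + j2561·0.004) = 1 + j10.244 → |·| ≈ 10.293, ∠ ≈ 84.42°
pole (1 + j2561·0.05) = 1 + j128.05 → |·| ≈ 128.05, ∠ ≈ 89.55°
pole (1 + j2561·0.02) = 1 + j51.22 → |·| ≈ 51.23, ∠ ≈ 88.88°
pole (1 + j2561·0.001) = 1 + j2.561 → |·| ≈ 2.7493, ∠ ≈ 68.67°
|T| = 0.05 · 64.033 · 10.293 / (128.05 · 51.23 · 2.7493) ≈ 0.0018272
Gain = 20 log₁₀(0.0018272) ≈ -54.76 dB
∠T = (89.11° + 84.42°) − (89.55° + 88.88° + 68.67°) = -73.57°

At ω = 2753 rad/s:
zero (1 + j2753·0.025) = 1 + j68.825 → |·| ≈ 68.832, ∠ ≈ 89.17°
zero (1 + j2753·0.004) = 1 + j11.012 → |·| ≈ 11.057, ∠ ≈ 84.81°
pole (1 + j2753·0.05) = 1 + j137.65 → |·| ≈ 137.65, ∠ ≈ 89.58°
pole (1 + j2753·0.02) = 1 + j55.06 → |·| ≈ 55.069, ∠ ≈ 88.96°
pole (1 + j2753·0.001) = 1 + j2.753 → |·| ≈ 2.929, ∠ ≈ 70.04°
|T| = 0.05 · 68.832 · 11.057 / (137.65 · 55.069 · 2.929) ≈ 0.0017139
Gain = 20 log₁₀(0.0017139) ≈ -55.32 dB
∠T = (89.17° + 84.81°) − (89.58° + 88.96° + 70.04°) = -74.60°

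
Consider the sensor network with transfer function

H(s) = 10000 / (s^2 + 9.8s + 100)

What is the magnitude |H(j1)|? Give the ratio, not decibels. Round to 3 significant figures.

At s = jω = j1:
quadratic: (j1)² + 9.8·j1 + 100 = 99 + j9.8 → |·| ≈ 99.484, ∠ ≈ 5.65°
|H| = 10000 / 99.484 ≈ 100.52

101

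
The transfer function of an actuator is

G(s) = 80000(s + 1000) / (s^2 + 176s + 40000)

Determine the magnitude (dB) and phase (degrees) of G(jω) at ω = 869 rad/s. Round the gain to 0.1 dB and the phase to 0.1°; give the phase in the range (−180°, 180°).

43.2 dB, -126.9°

At s = jω = j869:
zero (s+1000): 1000 + j869 → |·| = √(1000²+869²) = √1755161 ≈ 1324.8, ∠ = arctan(869/1000) ≈ 40.99°
quadratic: (j869)² + 176·j869 + 40000 = -715161 + j152944 → |·| ≈ 7.3133e+05, ∠ ≈ 167.93°
|G| = 80000 · 1324.8 / 7.3133e+05 ≈ 144.92
Gain = 20 log₁₀(144.92) ≈ 43.22 dB
∠G = 40.99° − 167.93° = -126.94°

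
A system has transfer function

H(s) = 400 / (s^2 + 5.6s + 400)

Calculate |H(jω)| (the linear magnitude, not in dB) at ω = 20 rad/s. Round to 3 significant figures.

At s = jω = j20:
quadratic: (j20)² + 5.6·j20 + 400 = 0 + j112 → |·| ≈ 112, ∠ ≈ 90.00°
|H| = 400 / 112 ≈ 3.5714

3.57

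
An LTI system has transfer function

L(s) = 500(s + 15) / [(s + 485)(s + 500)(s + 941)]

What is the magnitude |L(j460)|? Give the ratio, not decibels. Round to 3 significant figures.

At s = jω = j460:
zero (s+15): 15 + j460 → |·| = √(15²+460²) = √211825 ≈ 460.24, ∠ = arctan(460/15) ≈ 88.13°
pole (s+485): 485 + j460 → |·| = √(485²+460²) = √446825 ≈ 668.45, ∠ = arctan(460/485) ≈ 43.48°
pole (s+500): 500 + j460 → |·| = √(500²+460²) = √461600 ≈ 679.41, ∠ = arctan(460/500) ≈ 42.61°
pole (s+941): 941 + j460 → |·| = √(941²+460²) = √1097081 ≈ 1047.4, ∠ = arctan(460/941) ≈ 26.05°
|L| = 500 · 460.24 / 4.7568e+08 ≈ 0.00048377

0.000484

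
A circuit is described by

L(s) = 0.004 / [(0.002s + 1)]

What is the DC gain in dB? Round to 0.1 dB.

-48.0 dB

L(0) = 0.004 · 1 / 1 = 0.004
20 log₁₀(0.004) ≈ -47.96 dB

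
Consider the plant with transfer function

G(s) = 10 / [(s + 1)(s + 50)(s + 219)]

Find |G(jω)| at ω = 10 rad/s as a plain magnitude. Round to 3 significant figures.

8.90e-05

At s = jω = j10:
pole (s+1): 1 + j10 → |·| = √(1²+10²) = √101 ≈ 10.05, ∠ = arctan(10/1) ≈ 84.29°
pole (s+50): 50 + j10 → |·| = √(50²+10²) = √2600 ≈ 50.99, ∠ = arctan(10/50) ≈ 11.31°
pole (s+219): 219 + j10 → |·| = √(219²+10²) = √48061 ≈ 219.23, ∠ = arctan(10/219) ≈ 2.61°
|G| = 10 / 1.1234e+05 ≈ 8.9015e-05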